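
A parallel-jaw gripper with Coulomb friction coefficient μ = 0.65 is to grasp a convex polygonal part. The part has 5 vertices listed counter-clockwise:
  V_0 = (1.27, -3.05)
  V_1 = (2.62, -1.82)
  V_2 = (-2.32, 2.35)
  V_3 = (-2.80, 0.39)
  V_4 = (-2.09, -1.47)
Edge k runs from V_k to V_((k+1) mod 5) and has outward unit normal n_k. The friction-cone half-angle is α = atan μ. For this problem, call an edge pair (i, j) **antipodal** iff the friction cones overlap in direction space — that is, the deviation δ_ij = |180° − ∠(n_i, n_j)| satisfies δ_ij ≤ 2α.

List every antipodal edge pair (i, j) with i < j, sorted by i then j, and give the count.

count = 4; pairs: (0,2), (1,2), (1,3), (1,4)

α = atan 0.65 = 33.02°;  2α = 66.05°
n_0 = (+0.6735, -0.7392)
n_1 = (+0.6450, +0.7641)
n_2 = (-0.9713, +0.2379)
n_3 = (-0.9342, -0.3566)
n_4 = (-0.4255, -0.9049)
  (0,1): δ = 82.51°  ·
  (0,2): δ = 33.90°  ✓
  (0,3): δ = 68.56°  ·
  (0,4): δ = 112.48°  ·
  (1,2): δ = 63.59°  ✓
  (1,3): δ = 28.94°  ✓
  (1,4): δ = 14.98°  ✓
  (2,3): δ = 145.35°  ·
  (2,4): δ = 101.42°  ·
  (3,4): δ = 136.08°  ·
antipodal pairs: 4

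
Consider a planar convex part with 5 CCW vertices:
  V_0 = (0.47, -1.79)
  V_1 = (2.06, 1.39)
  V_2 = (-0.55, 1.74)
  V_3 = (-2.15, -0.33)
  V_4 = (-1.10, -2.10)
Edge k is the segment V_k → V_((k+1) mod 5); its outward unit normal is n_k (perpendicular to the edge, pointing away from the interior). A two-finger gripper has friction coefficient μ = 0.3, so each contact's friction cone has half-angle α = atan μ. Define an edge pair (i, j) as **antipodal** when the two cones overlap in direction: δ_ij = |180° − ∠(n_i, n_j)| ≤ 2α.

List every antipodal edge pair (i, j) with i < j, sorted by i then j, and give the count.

α = atan 0.3 = 16.70°;  2α = 33.40°
n_0 = (+0.8944, -0.4472)
n_1 = (+0.1329, +0.9911)
n_2 = (-0.7912, +0.6116)
n_3 = (-0.8601, -0.5102)
n_4 = (+0.1937, -0.9811)
  (0,1): δ = 71.07°  ·
  (0,2): δ = 11.14°  ✓
  (0,3): δ = 57.24°  ·
  (0,4): δ = 127.73°  ·
  (1,2): δ = 120.06°  ·
  (1,3): δ = 51.68°  ·
  (1,4): δ = 18.81°  ✓
  (2,3): δ = 111.62°  ·
  (2,4): δ = 41.13°  ·
  (3,4): δ = 109.51°  ·
antipodal pairs: 2

count = 2; pairs: (0,2), (1,4)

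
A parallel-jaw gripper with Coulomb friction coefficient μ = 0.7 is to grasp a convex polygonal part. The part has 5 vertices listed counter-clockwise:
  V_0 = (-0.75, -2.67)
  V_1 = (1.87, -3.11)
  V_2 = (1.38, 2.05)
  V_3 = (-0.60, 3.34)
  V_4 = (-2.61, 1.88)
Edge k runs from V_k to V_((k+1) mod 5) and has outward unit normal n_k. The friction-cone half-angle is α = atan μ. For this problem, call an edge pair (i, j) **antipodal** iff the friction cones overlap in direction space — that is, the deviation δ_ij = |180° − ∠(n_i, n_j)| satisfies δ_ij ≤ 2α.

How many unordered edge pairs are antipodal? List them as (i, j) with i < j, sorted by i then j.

α = atan 0.7 = 34.99°;  2α = 69.98°
n_0 = (-0.1656, -0.9862)
n_1 = (+0.9955, +0.0945)
n_2 = (+0.5459, +0.8379)
n_3 = (-0.5877, +0.8091)
n_4 = (-0.9256, -0.3784)
  (0,1): δ = 75.04°  ·
  (0,2): δ = 23.55°  ✓
  (0,3): δ = 45.53°  ✓
  (0,4): δ = 121.77°  ·
  (1,2): δ = 128.51°  ·
  (1,3): δ = 59.43°  ✓
  (1,4): δ = 16.81°  ✓
  (2,3): δ = 110.92°  ·
  (2,4): δ = 34.68°  ✓
  (3,4): δ = 103.76°  ·
antipodal pairs: 5

count = 5; pairs: (0,2), (0,3), (1,3), (1,4), (2,4)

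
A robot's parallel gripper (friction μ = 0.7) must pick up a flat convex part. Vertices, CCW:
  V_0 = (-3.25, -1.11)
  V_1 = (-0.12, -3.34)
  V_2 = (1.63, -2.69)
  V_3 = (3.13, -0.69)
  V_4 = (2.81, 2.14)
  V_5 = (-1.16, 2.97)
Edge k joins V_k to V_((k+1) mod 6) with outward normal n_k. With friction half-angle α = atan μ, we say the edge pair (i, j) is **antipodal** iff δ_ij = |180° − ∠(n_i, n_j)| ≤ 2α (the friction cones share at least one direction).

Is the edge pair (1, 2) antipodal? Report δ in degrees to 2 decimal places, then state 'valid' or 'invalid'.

δ = 147.25°, invalid

α = atan 0.7 = 34.99°;  2α = 69.98°
edge 1: e_1 = (+1.75, +0.65);  n_1 = (+0.3482, -0.9374)
edge 2: e_2 = (+1.50, +2.00);  n_2 = (+0.8000, -0.6000)
∠(n_1, n_2) = 32.75°
δ = |180° − 32.75°| = 147.25°
147.25° > 2α = 69.98°  →  invalid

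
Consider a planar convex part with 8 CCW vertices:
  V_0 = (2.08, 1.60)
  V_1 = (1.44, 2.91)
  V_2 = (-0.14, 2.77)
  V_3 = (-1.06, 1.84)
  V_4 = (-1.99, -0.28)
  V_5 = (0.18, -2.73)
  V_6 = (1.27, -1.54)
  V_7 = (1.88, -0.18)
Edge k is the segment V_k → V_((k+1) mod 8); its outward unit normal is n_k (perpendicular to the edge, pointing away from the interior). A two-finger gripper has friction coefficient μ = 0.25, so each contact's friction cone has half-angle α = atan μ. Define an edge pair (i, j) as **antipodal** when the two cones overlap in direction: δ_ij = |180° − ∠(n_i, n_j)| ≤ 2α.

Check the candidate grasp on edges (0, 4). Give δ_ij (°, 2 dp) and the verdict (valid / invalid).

δ = 15.49°, valid

α = atan 0.25 = 14.04°;  2α = 28.07°
edge 0: e_0 = (-0.64, +1.31);  n_0 = (+0.8985, +0.4390)
edge 4: e_4 = (+2.17, -2.45);  n_4 = (-0.7486, -0.6630)
∠(n_0, n_4) = 164.51°
δ = |180° − 164.51°| = 15.49°
15.49° ≤ 2α = 28.07°  →  valid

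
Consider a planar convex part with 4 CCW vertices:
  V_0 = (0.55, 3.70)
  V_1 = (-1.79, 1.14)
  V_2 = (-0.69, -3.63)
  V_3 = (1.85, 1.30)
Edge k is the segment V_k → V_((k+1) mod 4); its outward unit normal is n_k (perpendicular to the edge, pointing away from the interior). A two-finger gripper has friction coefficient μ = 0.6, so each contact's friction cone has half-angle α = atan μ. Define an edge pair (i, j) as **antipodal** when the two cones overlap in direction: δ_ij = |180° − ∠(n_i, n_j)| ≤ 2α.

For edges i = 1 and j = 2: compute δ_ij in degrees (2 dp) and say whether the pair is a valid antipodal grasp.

α = atan 0.6 = 30.96°;  2α = 61.93°
edge 1: e_1 = (+1.10, -4.77);  n_1 = (-0.9744, -0.2247)
edge 2: e_2 = (+2.54, +4.93);  n_2 = (+0.8890, -0.4580)
∠(n_1, n_2) = 139.76°
δ = |180° − 139.76°| = 40.24°
40.24° ≤ 2α = 61.93°  →  valid

δ = 40.24°, valid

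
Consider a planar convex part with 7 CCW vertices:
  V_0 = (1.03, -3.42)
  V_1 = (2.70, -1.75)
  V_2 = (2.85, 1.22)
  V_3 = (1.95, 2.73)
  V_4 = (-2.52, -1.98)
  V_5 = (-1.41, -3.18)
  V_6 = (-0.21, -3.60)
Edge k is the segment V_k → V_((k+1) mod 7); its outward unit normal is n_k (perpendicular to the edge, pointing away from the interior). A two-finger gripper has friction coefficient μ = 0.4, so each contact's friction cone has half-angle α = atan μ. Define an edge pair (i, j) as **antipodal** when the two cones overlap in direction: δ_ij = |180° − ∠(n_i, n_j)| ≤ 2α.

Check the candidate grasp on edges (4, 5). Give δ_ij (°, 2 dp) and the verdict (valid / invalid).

δ = 152.06°, invalid

α = atan 0.4 = 21.80°;  2α = 43.60°
edge 4: e_4 = (+1.11, -1.20);  n_4 = (-0.7341, -0.6790)
edge 5: e_5 = (+1.20, -0.42);  n_5 = (-0.3304, -0.9439)
∠(n_4, n_5) = 27.94°
δ = |180° − 27.94°| = 152.06°
152.06° > 2α = 43.60°  →  invalid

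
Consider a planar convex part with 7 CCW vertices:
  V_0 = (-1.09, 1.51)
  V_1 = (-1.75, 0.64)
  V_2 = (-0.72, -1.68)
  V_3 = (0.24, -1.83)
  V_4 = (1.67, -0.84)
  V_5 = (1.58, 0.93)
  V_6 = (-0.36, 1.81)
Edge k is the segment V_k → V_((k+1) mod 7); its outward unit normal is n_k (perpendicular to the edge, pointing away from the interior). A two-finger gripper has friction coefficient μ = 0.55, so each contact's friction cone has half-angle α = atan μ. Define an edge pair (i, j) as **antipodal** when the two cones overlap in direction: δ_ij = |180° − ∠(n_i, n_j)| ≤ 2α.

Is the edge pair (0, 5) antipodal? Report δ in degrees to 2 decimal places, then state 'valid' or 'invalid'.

δ = 102.79°, invalid

α = atan 0.55 = 28.81°;  2α = 57.62°
edge 0: e_0 = (-0.66, -0.87);  n_0 = (-0.7967, +0.6044)
edge 5: e_5 = (-1.94, +0.88);  n_5 = (+0.4131, +0.9107)
∠(n_0, n_5) = 77.21°
δ = |180° − 77.21°| = 102.79°
102.79° > 2α = 57.62°  →  invalid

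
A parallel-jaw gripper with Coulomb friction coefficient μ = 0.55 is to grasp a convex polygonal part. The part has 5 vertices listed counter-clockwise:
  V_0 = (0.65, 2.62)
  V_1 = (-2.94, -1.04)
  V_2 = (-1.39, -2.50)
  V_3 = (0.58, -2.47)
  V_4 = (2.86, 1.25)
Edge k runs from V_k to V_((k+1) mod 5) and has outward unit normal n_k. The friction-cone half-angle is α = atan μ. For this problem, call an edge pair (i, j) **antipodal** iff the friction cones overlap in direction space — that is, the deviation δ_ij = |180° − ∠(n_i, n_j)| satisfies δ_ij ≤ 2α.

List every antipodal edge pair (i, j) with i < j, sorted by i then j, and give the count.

count = 4; pairs: (0,2), (0,3), (1,4), (2,4)

α = atan 0.55 = 28.81°;  2α = 57.62°
n_0 = (-0.7139, +0.7002)
n_1 = (-0.6857, -0.7279)
n_2 = (+0.0152, -0.9999)
n_3 = (+0.8526, -0.5226)
n_4 = (+0.5269, +0.8499)
  (0,1): δ = 88.84°  ·
  (0,2): δ = 44.68°  ✓
  (0,3): δ = 12.94°  ✓
  (0,4): δ = 102.65°  ·
  (1,2): δ = 135.84°  ·
  (1,3): δ = 78.22°  ·
  (1,4): δ = 11.49°  ✓
  (2,3): δ = 122.38°  ·
  (2,4): δ = 32.67°  ✓
  (3,4): δ = 90.29°  ·
antipodal pairs: 4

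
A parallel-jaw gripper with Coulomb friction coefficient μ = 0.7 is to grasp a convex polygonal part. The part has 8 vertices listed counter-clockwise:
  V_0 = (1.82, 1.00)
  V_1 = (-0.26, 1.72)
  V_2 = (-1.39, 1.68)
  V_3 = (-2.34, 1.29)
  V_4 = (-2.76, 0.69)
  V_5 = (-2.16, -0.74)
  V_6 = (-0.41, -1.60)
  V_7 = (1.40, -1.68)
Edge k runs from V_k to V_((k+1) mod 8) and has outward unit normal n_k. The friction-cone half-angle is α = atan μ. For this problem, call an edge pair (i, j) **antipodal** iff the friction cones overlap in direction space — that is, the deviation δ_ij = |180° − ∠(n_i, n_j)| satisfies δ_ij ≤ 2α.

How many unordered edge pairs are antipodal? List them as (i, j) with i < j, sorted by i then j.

count = 12; pairs: (0,4), (0,5), (0,6), (1,4), (1,5), (1,6), (2,5), (2,6), (2,7), (3,6), (3,7), (4,7)

α = atan 0.7 = 34.99°;  2α = 69.98°
n_0 = (+0.3271, +0.9450)
n_1 = (-0.0354, +0.9994)
n_2 = (-0.3798, +0.9251)
n_3 = (-0.8192, +0.5735)
n_4 = (-0.9221, -0.3869)
n_5 = (-0.4410, -0.8975)
n_6 = (-0.0442, -0.9990)
n_7 = (+0.9879, -0.1548)
  (0,1): δ = 158.88°  ·
  (0,2): δ = 138.59°  ·
  (0,3): δ = 105.90°  ·
  (0,4): δ = 48.14°  ✓
  (0,5): δ = 7.08°  ✓
  (0,6): δ = 16.56°  ✓
  (0,7): δ = 100.19°  ·
  (1,2): δ = 159.71°  ·
  (1,3): δ = 127.02°  ·
  (1,4): δ = 69.27°  ✓
  (1,5): δ = 28.20°  ✓
  (1,6): δ = 4.56°  ✓
  (1,7): δ = 79.07°  ·
  (2,3): δ = 147.31°  ·
  (2,4): δ = 89.56°  ·
  (2,5): δ = 48.49°  ✓
  (2,6): δ = 24.85°  ✓
  (2,7): δ = 58.77°  ✓
  (3,4): δ = 122.25°  ·
  (3,5): δ = 81.18°  ·
  (3,6): δ = 57.54°  ✓
  (3,7): δ = 26.09°  ✓
  (4,5): δ = 138.93°  ·
  (4,6): δ = 115.29°  ·
  (4,7): δ = 31.67°  ✓
  (5,6): δ = 156.36°  ·
  (5,7): δ = 72.74°  ·
  (6,7): δ = 96.38°  ·
antipodal pairs: 12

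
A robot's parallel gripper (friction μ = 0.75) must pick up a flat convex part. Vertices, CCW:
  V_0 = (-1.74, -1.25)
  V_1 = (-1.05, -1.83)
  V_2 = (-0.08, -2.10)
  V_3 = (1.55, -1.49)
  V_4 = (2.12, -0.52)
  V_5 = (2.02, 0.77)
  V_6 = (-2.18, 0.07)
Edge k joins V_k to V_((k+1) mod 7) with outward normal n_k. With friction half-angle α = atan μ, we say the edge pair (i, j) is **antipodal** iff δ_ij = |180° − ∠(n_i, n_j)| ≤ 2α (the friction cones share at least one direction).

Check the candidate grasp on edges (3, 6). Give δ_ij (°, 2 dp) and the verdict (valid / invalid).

α = atan 0.75 = 36.87°;  2α = 73.74°
edge 3: e_3 = (+0.57, +0.97);  n_3 = (+0.8622, -0.5066)
edge 6: e_6 = (+0.44, -1.32);  n_6 = (-0.9487, -0.3162)
∠(n_3, n_6) = 131.13°
δ = |180° − 131.13°| = 48.87°
48.87° ≤ 2α = 73.74°  →  valid

δ = 48.87°, valid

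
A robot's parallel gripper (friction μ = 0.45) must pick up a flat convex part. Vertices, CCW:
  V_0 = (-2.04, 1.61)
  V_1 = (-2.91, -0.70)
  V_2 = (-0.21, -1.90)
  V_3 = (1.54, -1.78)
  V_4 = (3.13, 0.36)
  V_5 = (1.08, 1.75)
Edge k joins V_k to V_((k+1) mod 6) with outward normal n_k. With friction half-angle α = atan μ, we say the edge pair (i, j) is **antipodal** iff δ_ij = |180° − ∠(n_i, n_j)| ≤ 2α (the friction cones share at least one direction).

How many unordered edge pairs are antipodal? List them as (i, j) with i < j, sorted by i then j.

count = 5; pairs: (0,3), (1,4), (1,5), (2,4), (2,5)

α = atan 0.45 = 24.23°;  2α = 48.46°
n_0 = (-0.9358, +0.3525)
n_1 = (-0.4061, -0.9138)
n_2 = (+0.0684, -0.9977)
n_3 = (+0.8027, -0.5964)
n_4 = (+0.5612, +0.8277)
n_5 = (-0.0448, +0.9990)
  (0,1): δ = 93.32°  ·
  (0,2): δ = 65.44°  ·
  (0,3): δ = 15.97°  ✓
  (0,4): δ = 76.50°  ·
  (0,5): δ = 113.21°  ·
  (1,2): δ = 152.11°  ·
  (1,3): δ = 102.65°  ·
  (1,4): δ = 10.18°  ✓
  (1,5): δ = 26.53°  ✓
  (2,3): δ = 130.53°  ·
  (2,4): δ = 38.06°  ✓
  (2,5): δ = 1.35°  ✓
  (3,4): δ = 87.53°  ·
  (3,5): δ = 50.82°  ·
  (4,5): δ = 143.29°  ·
antipodal pairs: 5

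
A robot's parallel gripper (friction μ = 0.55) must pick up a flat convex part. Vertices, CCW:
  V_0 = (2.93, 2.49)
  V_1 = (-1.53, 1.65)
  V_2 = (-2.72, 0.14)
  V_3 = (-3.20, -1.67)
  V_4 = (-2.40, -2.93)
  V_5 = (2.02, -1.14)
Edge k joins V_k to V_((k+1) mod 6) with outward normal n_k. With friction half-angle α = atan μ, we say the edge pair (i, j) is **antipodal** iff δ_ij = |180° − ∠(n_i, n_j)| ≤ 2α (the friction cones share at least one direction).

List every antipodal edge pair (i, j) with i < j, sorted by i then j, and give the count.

α = atan 0.55 = 28.81°;  2α = 57.62°
n_0 = (-0.1851, +0.9827)
n_1 = (-0.7854, +0.6190)
n_2 = (-0.9666, +0.2563)
n_3 = (-0.8442, -0.5360)
n_4 = (+0.3754, -0.9269)
n_5 = (+0.9700, -0.2432)
  (0,1): δ = 138.91°  ·
  (0,2): δ = 115.52°  ·
  (0,3): δ = 68.25°  ·
  (0,4): δ = 11.38°  ✓
  (0,5): δ = 65.26°  ·
  (1,2): δ = 156.61°  ·
  (1,3): δ = 109.35°  ·
  (1,4): δ = 29.71°  ✓
  (1,5): δ = 24.17°  ✓
  (2,3): δ = 132.74°  ·
  (2,4): δ = 53.10°  ✓
  (2,5): δ = 0.78°  ✓
  (3,4): δ = 100.37°  ·
  (3,5): δ = 46.49°  ✓
  (4,5): δ = 126.12°  ·
antipodal pairs: 6

count = 6; pairs: (0,4), (1,4), (1,5), (2,4), (2,5), (3,5)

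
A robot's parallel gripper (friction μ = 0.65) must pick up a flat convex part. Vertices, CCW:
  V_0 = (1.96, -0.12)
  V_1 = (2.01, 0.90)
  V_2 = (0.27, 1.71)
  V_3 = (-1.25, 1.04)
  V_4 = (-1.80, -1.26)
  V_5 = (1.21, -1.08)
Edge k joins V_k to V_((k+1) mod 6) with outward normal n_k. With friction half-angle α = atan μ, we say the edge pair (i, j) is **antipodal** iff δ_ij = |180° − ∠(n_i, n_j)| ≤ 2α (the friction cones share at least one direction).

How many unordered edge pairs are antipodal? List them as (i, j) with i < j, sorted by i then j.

α = atan 0.65 = 33.02°;  2α = 66.05°
n_0 = (+0.9988, -0.0490)
n_1 = (+0.4220, +0.9066)
n_2 = (-0.4033, +0.9150)
n_3 = (-0.9726, +0.2326)
n_4 = (+0.0597, -0.9982)
n_5 = (+0.7880, -0.6156)
  (0,1): δ = 112.16°  ·
  (0,2): δ = 63.41°  ✓
  (0,3): δ = 10.64°  ✓
  (0,4): δ = 96.23°  ·
  (0,5): δ = 144.81°  ·
  (1,2): δ = 131.25°  ·
  (1,3): δ = 78.49°  ·
  (1,4): δ = 28.39°  ✓
  (1,5): δ = 76.96°  ·
  (2,3): δ = 127.24°  ·
  (2,4): δ = 20.37°  ✓
  (2,5): δ = 28.21°  ✓
  (3,4): δ = 73.13°  ·
  (3,5): δ = 24.55°  ✓
  (4,5): δ = 131.42°  ·
antipodal pairs: 6

count = 6; pairs: (0,2), (0,3), (1,4), (2,4), (2,5), (3,5)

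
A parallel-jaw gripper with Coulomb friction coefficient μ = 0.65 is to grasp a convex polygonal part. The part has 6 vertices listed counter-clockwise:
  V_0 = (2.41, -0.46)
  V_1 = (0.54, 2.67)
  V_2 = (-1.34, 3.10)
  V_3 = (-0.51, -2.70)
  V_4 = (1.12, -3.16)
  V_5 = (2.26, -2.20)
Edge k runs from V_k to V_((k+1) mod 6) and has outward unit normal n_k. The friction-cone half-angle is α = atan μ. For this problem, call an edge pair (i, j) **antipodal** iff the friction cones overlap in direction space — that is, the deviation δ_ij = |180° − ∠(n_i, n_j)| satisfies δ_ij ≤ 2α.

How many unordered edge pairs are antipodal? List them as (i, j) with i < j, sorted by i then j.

α = atan 0.65 = 33.02°;  2α = 66.05°
n_0 = (+0.8585, +0.5129)
n_1 = (+0.2230, +0.9748)
n_2 = (-0.9899, -0.1417)
n_3 = (-0.2716, -0.9624)
n_4 = (+0.6441, -0.7649)
n_5 = (+0.9963, -0.0859)
  (0,1): δ = 133.74°  ·
  (0,2): δ = 22.71°  ✓
  (0,3): δ = 43.38°  ✓
  (0,4): δ = 99.24°  ·
  (0,5): δ = 144.22°  ·
  (1,2): δ = 68.97°  ·
  (1,3): δ = 2.88°  ✓
  (1,4): δ = 52.98°  ✓
  (1,5): δ = 97.96°  ·
  (2,3): δ = 113.90°  ·
  (2,4): δ = 58.04°  ✓
  (2,5): δ = 13.07°  ✓
  (3,4): δ = 124.14°  ·
  (3,5): δ = 79.17°  ·
  (4,5): δ = 135.03°  ·
antipodal pairs: 6

count = 6; pairs: (0,2), (0,3), (1,3), (1,4), (2,4), (2,5)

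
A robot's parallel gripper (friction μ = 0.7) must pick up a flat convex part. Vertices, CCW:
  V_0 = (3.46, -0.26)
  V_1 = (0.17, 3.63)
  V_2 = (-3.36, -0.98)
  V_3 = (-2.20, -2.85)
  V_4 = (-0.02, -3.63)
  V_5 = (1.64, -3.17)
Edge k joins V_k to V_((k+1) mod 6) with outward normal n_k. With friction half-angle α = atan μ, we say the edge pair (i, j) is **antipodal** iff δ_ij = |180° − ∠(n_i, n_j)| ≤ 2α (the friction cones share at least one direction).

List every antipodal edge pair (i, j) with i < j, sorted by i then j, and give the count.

count = 6; pairs: (0,2), (0,3), (0,4), (1,4), (1,5), (2,5)

α = atan 0.7 = 34.99°;  2α = 69.98°
n_0 = (+0.7635, +0.6458)
n_1 = (-0.7940, +0.6080)
n_2 = (-0.8498, -0.5271)
n_3 = (-0.3369, -0.9415)
n_4 = (+0.2670, -0.9637)
n_5 = (+0.8478, -0.5303)
  (0,1): δ = 77.67°  ·
  (0,2): δ = 8.41°  ✓
  (0,3): δ = 30.09°  ✓
  (0,4): δ = 65.27°  ✓
  (0,5): δ = 107.75°  ·
  (1,2): δ = 110.75°  ·
  (1,3): δ = 72.24°  ·
  (1,4): δ = 37.07°  ✓
  (1,5): δ = 5.42°  ✓
  (2,3): δ = 141.50°  ·
  (2,4): δ = 106.32°  ·
  (2,5): δ = 63.84°  ✓
  (3,4): δ = 144.82°  ·
  (3,5): δ = 102.34°  ·
  (4,5): δ = 137.51°  ·
antipodal pairs: 6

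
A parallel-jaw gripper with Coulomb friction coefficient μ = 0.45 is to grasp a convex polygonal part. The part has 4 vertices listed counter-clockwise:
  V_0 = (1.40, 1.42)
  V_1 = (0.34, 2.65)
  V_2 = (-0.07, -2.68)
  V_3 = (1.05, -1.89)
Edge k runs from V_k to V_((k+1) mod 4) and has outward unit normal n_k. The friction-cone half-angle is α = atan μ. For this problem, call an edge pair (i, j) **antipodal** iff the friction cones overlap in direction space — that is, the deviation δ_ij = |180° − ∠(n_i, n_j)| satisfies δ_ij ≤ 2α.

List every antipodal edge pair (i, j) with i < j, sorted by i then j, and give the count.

count = 2; pairs: (0,1), (1,3)

α = atan 0.45 = 24.23°;  2α = 48.46°
n_0 = (+0.7575, +0.6528)
n_1 = (-0.9971, +0.0767)
n_2 = (+0.5764, -0.8172)
n_3 = (+0.9945, -0.1052)
  (0,1): δ = 45.15°  ✓
  (0,2): δ = 84.44°  ·
  (0,3): δ = 133.21°  ·
  (1,2): δ = 50.40°  ·
  (1,3): δ = 1.64°  ✓
  (2,3): δ = 131.23°  ·
antipodal pairs: 2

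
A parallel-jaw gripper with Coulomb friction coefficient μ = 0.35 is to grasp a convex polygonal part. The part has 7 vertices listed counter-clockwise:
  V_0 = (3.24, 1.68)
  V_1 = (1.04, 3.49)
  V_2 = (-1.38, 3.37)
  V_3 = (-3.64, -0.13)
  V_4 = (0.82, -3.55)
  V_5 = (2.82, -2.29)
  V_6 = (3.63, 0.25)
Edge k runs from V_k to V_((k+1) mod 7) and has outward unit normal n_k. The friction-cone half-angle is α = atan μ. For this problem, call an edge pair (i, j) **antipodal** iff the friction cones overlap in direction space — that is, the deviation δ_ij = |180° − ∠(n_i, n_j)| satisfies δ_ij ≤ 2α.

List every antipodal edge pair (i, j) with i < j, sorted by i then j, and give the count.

count = 5; pairs: (0,3), (1,4), (2,4), (2,5), (3,6)

α = atan 0.35 = 19.29°;  2α = 38.58°
n_0 = (+0.6353, +0.7722)
n_1 = (-0.0495, +0.9988)
n_2 = (-0.8401, +0.5425)
n_3 = (-0.6085, -0.7935)
n_4 = (+0.5330, -0.8461)
n_5 = (+0.9527, -0.3038)
n_6 = (+0.9648, +0.2631)
  (0,1): δ = 137.72°  ·
  (0,2): δ = 83.41°  ·
  (0,3): δ = 1.96°  ✓
  (0,4): δ = 71.66°  ·
  (0,5): δ = 111.76°  ·
  (0,6): δ = 144.70°  ·
  (1,2): δ = 125.69°  ·
  (1,3): δ = 40.32°  ·
  (1,4): δ = 29.37°  ✓
  (1,5): δ = 69.47°  ·
  (1,6): δ = 102.42°  ·
  (2,3): δ = 94.63°  ·
  (2,4): δ = 24.94°  ✓
  (2,5): δ = 15.16°  ✓
  (2,6): δ = 48.11°  ·
  (3,4): δ = 110.31°  ·
  (3,5): δ = 70.21°  ·
  (3,6): δ = 37.26°  ✓
  (4,5): δ = 139.90°  ·
  (4,6): δ = 106.96°  ·
  (5,6): δ = 147.06°  ·
antipodal pairs: 5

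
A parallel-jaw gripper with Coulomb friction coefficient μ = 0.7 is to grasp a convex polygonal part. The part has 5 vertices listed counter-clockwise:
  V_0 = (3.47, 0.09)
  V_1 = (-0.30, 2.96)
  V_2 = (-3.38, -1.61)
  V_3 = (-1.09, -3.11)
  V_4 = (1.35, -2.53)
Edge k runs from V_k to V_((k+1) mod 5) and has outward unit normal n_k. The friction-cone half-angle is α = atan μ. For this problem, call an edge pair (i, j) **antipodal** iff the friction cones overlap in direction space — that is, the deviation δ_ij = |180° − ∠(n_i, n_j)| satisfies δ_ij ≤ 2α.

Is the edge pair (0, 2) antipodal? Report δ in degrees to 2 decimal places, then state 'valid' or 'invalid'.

α = atan 0.7 = 34.99°;  2α = 69.98°
edge 0: e_0 = (-3.77, +2.87);  n_0 = (+0.6057, +0.7957)
edge 2: e_2 = (+2.29, -1.50);  n_2 = (-0.5479, -0.8365)
∠(n_0, n_2) = 175.94°
δ = |180° − 175.94°| = 4.06°
4.06° ≤ 2α = 69.98°  →  valid

δ = 4.06°, valid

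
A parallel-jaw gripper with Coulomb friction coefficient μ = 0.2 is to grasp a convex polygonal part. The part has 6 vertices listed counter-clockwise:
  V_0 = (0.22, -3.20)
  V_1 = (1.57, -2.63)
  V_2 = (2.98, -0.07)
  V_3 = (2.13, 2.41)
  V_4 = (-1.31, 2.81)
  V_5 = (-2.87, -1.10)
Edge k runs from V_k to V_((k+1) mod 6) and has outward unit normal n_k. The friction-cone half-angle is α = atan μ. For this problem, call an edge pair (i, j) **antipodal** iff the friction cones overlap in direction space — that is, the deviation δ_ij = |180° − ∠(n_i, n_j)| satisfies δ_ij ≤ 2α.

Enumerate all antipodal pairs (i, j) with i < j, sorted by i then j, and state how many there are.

α = atan 0.2 = 11.31°;  2α = 22.62°
n_0 = (+0.3890, -0.9212)
n_1 = (+0.8759, -0.4824)
n_2 = (+0.9460, +0.3242)
n_3 = (+0.1155, +0.9933)
n_4 = (-0.9288, +0.3706)
n_5 = (-0.5621, -0.8271)
  (0,1): δ = 141.74°  ·
  (0,2): δ = 93.97°  ·
  (0,3): δ = 29.52°  ·
  (0,4): δ = 45.36°  ·
  (0,5): δ = 122.91°  ·
  (1,2): δ = 132.24°  ·
  (1,3): δ = 67.79°  ·
  (1,4): δ = 7.09°  ✓
  (1,5): δ = 84.64°  ·
  (2,3): δ = 115.55°  ·
  (2,4): δ = 40.67°  ·
  (2,5): δ = 36.88°  ·
  (3,4): δ = 105.12°  ·
  (3,5): δ = 27.57°  ·
  (4,5): δ = 102.45°  ·
antipodal pairs: 1

count = 1; pairs: (1,4)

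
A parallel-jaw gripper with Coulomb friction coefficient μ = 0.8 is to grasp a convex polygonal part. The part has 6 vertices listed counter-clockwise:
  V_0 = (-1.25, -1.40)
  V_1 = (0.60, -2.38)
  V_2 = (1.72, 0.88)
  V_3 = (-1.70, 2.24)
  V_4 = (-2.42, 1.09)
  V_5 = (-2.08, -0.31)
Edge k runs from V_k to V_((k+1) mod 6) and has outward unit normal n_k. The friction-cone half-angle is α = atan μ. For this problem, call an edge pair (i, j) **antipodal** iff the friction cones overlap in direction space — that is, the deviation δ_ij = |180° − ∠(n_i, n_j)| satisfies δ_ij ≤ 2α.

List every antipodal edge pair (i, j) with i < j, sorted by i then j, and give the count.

count = 6; pairs: (0,2), (1,3), (1,4), (1,5), (2,4), (2,5)

α = atan 0.8 = 38.66°;  2α = 77.32°
n_0 = (-0.4681, -0.8837)
n_1 = (+0.9457, -0.3249)
n_2 = (+0.3695, +0.9292)
n_3 = (-0.8476, +0.5307)
n_4 = (-0.9718, -0.2360)
n_5 = (-0.7956, -0.6058)
  (0,1): δ = 81.05°  ·
  (0,2): δ = 6.23°  ✓
  (0,3): δ = 85.86°  ·
  (0,4): δ = 131.56°  ·
  (0,5): δ = 155.20°  ·
  (1,2): δ = 92.73°  ·
  (1,3): δ = 13.09°  ✓
  (1,4): δ = 32.61°  ✓
  (1,5): δ = 56.25°  ✓
  (2,3): δ = 100.36°  ·
  (2,4): δ = 54.66°  ✓
  (2,5): δ = 31.03°  ✓
  (3,4): δ = 134.30°  ·
  (3,5): δ = 110.66°  ·
  (4,5): δ = 156.36°  ·
antipodal pairs: 6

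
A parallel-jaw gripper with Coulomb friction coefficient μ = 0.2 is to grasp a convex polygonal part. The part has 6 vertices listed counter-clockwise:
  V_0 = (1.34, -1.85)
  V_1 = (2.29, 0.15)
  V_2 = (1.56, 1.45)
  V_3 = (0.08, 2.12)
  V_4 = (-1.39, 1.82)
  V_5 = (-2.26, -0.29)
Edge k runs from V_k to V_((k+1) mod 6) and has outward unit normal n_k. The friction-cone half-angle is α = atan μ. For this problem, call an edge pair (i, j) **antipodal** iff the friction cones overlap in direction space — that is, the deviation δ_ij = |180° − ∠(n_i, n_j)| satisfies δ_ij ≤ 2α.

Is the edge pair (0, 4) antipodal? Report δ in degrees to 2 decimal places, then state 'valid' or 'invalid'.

α = atan 0.2 = 11.31°;  2α = 22.62°
edge 0: e_0 = (+0.95, +2.00);  n_0 = (+0.9033, -0.4291)
edge 4: e_4 = (-0.87, -2.11);  n_4 = (-0.9245, +0.3812)
∠(n_0, n_4) = 177.00°
δ = |180° − 177.00°| = 3.00°
3.00° ≤ 2α = 22.62°  →  valid

δ = 3.00°, valid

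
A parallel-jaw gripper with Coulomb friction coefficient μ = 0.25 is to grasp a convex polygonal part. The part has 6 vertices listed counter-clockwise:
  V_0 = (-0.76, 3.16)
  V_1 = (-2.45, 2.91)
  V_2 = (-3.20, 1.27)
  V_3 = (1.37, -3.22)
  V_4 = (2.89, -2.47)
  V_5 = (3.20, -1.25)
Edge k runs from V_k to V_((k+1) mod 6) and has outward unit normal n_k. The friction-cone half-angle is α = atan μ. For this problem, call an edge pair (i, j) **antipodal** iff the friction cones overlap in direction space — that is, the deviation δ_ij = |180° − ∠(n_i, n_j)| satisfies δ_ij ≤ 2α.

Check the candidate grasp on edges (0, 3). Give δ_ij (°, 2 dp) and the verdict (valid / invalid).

α = atan 0.25 = 14.04°;  2α = 28.07°
edge 0: e_0 = (-1.69, -0.25);  n_0 = (-0.1463, +0.9892)
edge 3: e_3 = (+1.52, +0.75);  n_3 = (+0.4425, -0.8968)
∠(n_0, n_3) = 162.15°
δ = |180° − 162.15°| = 17.85°
17.85° ≤ 2α = 28.07°  →  valid

δ = 17.85°, valid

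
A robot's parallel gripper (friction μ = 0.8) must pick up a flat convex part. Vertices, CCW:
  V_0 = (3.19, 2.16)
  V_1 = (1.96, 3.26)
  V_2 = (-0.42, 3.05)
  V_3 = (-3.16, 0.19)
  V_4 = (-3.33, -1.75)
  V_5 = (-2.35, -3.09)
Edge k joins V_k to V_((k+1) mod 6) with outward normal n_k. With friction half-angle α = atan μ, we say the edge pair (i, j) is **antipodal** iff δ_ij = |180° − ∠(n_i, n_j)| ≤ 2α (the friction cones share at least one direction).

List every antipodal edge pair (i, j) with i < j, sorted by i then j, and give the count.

α = atan 0.8 = 38.66°;  2α = 77.32°
n_0 = (+0.6666, +0.7454)
n_1 = (-0.0879, +0.9961)
n_2 = (-0.7221, +0.6918)
n_3 = (-0.9962, +0.0873)
n_4 = (-0.8072, -0.5903)
n_5 = (+0.6879, -0.7258)
  (0,1): δ = 133.15°  ·
  (0,2): δ = 91.97°  ·
  (0,3): δ = 53.20°  ✓
  (0,4): δ = 12.01°  ✓
  (0,5): δ = 85.27°  ·
  (1,2): δ = 138.81°  ·
  (1,3): δ = 100.05°  ·
  (1,4): δ = 58.86°  ✓
  (1,5): δ = 38.42°  ✓
  (2,3): δ = 141.24°  ·
  (2,4): δ = 100.05°  ·
  (2,5): δ = 2.77°  ✓
  (3,4): δ = 138.81°  ·
  (3,5): δ = 41.53°  ✓
  (4,5): δ = 82.72°  ·
antipodal pairs: 6

count = 6; pairs: (0,3), (0,4), (1,4), (1,5), (2,5), (3,5)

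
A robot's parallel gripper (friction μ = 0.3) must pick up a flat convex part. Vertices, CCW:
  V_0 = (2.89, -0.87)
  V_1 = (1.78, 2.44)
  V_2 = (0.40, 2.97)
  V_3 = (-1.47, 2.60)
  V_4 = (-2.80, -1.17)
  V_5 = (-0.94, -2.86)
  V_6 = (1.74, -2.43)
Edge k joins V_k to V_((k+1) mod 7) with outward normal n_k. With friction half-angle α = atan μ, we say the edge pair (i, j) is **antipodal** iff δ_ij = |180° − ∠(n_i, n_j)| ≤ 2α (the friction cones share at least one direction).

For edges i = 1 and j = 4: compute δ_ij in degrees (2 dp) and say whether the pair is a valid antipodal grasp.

δ = 21.25°, valid

α = atan 0.3 = 16.70°;  2α = 33.40°
edge 1: e_1 = (-1.38, +0.53);  n_1 = (+0.3585, +0.9335)
edge 4: e_4 = (+1.86, -1.69);  n_4 = (-0.6725, -0.7401)
∠(n_1, n_4) = 158.75°
δ = |180° − 158.75°| = 21.25°
21.25° ≤ 2α = 33.40°  →  valid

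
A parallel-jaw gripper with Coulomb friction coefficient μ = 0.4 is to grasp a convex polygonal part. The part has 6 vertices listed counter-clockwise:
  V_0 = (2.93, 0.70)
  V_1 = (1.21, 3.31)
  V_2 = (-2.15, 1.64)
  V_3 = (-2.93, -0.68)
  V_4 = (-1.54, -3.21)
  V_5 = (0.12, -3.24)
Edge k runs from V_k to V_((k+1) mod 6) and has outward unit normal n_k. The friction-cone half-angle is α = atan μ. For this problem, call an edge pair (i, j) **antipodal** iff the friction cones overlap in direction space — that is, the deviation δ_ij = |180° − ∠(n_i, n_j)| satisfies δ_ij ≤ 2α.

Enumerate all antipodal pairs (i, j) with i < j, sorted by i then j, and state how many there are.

count = 4; pairs: (0,3), (1,4), (1,5), (2,5)

α = atan 0.4 = 21.80°;  2α = 43.60°
n_0 = (+0.8350, +0.5503)
n_1 = (-0.4451, +0.8955)
n_2 = (-0.9479, +0.3187)
n_3 = (-0.8764, -0.4815)
n_4 = (-0.0181, -0.9998)
n_5 = (+0.8142, -0.5807)
  (0,1): δ = 96.96°  ·
  (0,2): δ = 51.97°  ·
  (0,3): δ = 4.60°  ✓
  (0,4): δ = 55.58°  ·
  (0,5): δ = 111.12°  ·
  (1,2): δ = 135.01°  ·
  (1,3): δ = 87.64°  ·
  (1,4): δ = 27.46°  ✓
  (1,5): δ = 28.08°  ✓
  (2,3): δ = 132.63°  ·
  (2,4): δ = 72.45°  ·
  (2,5): δ = 16.91°  ✓
  (3,4): δ = 119.82°  ·
  (3,5): δ = 64.28°  ·
  (4,5): δ = 124.46°  ·
antipodal pairs: 4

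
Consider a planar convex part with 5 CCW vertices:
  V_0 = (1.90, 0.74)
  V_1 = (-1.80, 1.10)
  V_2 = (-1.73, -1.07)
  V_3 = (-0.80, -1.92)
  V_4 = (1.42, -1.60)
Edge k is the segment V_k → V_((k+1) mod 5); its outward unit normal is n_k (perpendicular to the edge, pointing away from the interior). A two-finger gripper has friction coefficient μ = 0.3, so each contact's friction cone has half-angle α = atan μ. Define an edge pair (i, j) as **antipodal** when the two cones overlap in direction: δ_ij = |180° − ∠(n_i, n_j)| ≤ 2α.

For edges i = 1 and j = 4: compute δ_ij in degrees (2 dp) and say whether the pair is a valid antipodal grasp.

α = atan 0.3 = 16.70°;  2α = 33.40°
edge 1: e_1 = (+0.07, -2.17);  n_1 = (-0.9995, -0.0322)
edge 4: e_4 = (+0.48, +2.34);  n_4 = (+0.9796, -0.2009)
∠(n_1, n_4) = 166.56°
δ = |180° − 166.56°| = 13.44°
13.44° ≤ 2α = 33.40°  →  valid

δ = 13.44°, valid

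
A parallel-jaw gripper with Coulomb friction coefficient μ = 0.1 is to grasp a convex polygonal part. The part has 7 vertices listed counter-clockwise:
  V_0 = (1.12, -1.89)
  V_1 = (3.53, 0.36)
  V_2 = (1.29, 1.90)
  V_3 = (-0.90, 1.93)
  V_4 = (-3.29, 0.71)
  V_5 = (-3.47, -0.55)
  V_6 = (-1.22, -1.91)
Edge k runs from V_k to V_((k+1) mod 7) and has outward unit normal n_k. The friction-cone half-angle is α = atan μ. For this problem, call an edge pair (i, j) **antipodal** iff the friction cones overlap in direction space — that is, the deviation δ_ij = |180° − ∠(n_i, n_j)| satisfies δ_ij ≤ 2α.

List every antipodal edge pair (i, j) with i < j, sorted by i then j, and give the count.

count = 2; pairs: (1,5), (2,6)

α = atan 0.1 = 5.71°;  2α = 11.42°
n_0 = (+0.6824, -0.7310)
n_1 = (+0.5665, +0.8240)
n_2 = (+0.0137, +0.9999)
n_3 = (-0.4547, +0.8907)
n_4 = (-0.9899, +0.1414)
n_5 = (-0.5173, -0.8558)
n_6 = (+0.0085, -1.0000)
  (0,1): δ = 77.54°  ·
  (0,2): δ = 43.82°  ·
  (0,3): δ = 15.99°  ·
  (0,4): δ = 38.84°  ·
  (0,5): δ = 105.82°  ·
  (0,6): δ = 137.46°  ·
  (1,2): δ = 146.28°  ·
  (1,3): δ = 118.45°  ·
  (1,4): δ = 63.62°  ·
  (1,5): δ = 3.36°  ✓
  (1,6): δ = 35.00°  ·
  (2,3): δ = 152.17°  ·
  (2,4): δ = 97.35°  ·
  (2,5): δ = 30.37°  ·
  (2,6): δ = 1.27°  ✓
  (3,4): δ = 125.17°  ·
  (3,5): δ = 58.19°  ·
  (3,6): δ = 26.55°  ·
  (4,5): δ = 113.02°  ·
  (4,6): δ = 81.38°  ·
  (5,6): δ = 148.36°  ·
antipodal pairs: 2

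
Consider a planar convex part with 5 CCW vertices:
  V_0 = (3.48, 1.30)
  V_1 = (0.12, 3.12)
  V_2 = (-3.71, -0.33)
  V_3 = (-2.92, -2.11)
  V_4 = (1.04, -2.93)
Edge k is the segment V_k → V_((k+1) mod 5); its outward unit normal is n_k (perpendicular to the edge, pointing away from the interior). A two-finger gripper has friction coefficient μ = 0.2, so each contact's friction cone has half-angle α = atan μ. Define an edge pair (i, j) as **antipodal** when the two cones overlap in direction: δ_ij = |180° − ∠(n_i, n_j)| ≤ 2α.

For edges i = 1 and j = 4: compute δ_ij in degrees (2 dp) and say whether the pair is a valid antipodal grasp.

δ = 18.01°, valid

α = atan 0.2 = 11.31°;  2α = 22.62°
edge 1: e_1 = (-3.83, -3.45);  n_1 = (-0.6693, +0.7430)
edge 4: e_4 = (+2.44, +4.23);  n_4 = (+0.8662, -0.4997)
∠(n_1, n_4) = 161.99°
δ = |180° − 161.99°| = 18.01°
18.01° ≤ 2α = 22.62°  →  valid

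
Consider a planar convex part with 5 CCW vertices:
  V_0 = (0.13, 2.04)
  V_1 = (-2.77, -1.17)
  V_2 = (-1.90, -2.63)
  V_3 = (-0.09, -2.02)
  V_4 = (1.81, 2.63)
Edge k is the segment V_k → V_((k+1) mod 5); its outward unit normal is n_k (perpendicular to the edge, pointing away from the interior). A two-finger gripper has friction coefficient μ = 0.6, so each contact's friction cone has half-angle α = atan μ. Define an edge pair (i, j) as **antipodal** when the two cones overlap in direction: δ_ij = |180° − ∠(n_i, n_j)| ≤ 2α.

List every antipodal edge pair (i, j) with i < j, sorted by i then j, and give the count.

α = atan 0.6 = 30.96°;  2α = 61.93°
n_0 = (-0.7420, +0.6704)
n_1 = (-0.8590, -0.5119)
n_2 = (+0.3194, -0.9476)
n_3 = (+0.9257, -0.3782)
n_4 = (-0.3314, +0.9435)
  (0,1): δ = 107.11°  ·
  (0,2): δ = 29.28°  ✓
  (0,3): δ = 19.87°  ✓
  (0,4): δ = 151.45°  ·
  (1,2): δ = 102.17°  ·
  (1,3): δ = 53.02°  ✓
  (1,4): δ = 78.56°  ·
  (2,3): δ = 130.85°  ·
  (2,4): δ = 0.73°  ✓
  (3,4): δ = 48.42°  ✓
antipodal pairs: 5

count = 5; pairs: (0,2), (0,3), (1,3), (2,4), (3,4)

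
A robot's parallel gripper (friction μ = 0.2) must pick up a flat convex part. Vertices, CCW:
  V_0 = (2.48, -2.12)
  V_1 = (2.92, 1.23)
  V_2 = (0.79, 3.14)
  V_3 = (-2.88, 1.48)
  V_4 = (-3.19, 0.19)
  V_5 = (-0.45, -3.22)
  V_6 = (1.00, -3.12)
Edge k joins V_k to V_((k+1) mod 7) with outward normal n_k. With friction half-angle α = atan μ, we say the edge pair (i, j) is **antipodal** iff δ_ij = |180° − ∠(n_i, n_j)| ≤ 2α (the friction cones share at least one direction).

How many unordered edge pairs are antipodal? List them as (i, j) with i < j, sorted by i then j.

count = 4; pairs: (0,3), (1,4), (2,5), (2,6)

α = atan 0.2 = 11.31°;  2α = 22.62°
n_0 = (+0.9915, -0.1302)
n_1 = (+0.6676, +0.7445)
n_2 = (-0.4121, +0.9111)
n_3 = (-0.9723, +0.2337)
n_4 = (-0.7795, -0.6264)
n_5 = (+0.0688, -0.9976)
n_6 = (+0.5599, -0.8286)
  (0,1): δ = 124.40°  ·
  (0,2): δ = 58.18°  ·
  (0,3): δ = 6.03°  ✓
  (0,4): δ = 46.27°  ·
  (0,5): δ = 101.43°  ·
  (0,6): δ = 131.53°  ·
  (1,2): δ = 113.78°  ·
  (1,3): δ = 61.63°  ·
  (1,4): δ = 9.33°  ✓
  (1,5): δ = 45.83°  ·
  (1,6): δ = 75.93°  ·
  (2,3): δ = 127.85°  ·
  (2,4): δ = 75.56°  ·
  (2,5): δ = 20.39°  ✓
  (2,6): δ = 9.71°  ✓
  (3,4): δ = 127.70°  ·
  (3,5): δ = 72.54°  ·
  (3,6): δ = 42.44°  ·
  (4,5): δ = 124.84°  ·
  (4,6): δ = 94.74°  ·
  (5,6): δ = 149.90°  ·
antipodal pairs: 4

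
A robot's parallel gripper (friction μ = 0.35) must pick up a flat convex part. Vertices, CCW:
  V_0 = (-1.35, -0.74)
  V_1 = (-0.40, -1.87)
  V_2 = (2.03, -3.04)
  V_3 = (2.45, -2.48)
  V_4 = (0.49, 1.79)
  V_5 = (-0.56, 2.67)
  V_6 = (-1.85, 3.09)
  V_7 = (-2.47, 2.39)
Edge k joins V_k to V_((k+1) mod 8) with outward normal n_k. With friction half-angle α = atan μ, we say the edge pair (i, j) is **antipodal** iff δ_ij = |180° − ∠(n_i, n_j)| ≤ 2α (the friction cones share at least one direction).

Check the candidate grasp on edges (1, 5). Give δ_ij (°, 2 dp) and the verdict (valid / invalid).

α = atan 0.35 = 19.29°;  2α = 38.58°
edge 1: e_1 = (+2.43, -1.17);  n_1 = (-0.4338, -0.9010)
edge 5: e_5 = (-1.29, +0.42);  n_5 = (+0.3096, +0.9509)
∠(n_1, n_5) = 172.32°
δ = |180° − 172.32°| = 7.68°
7.68° ≤ 2α = 38.58°  →  valid

δ = 7.68°, valid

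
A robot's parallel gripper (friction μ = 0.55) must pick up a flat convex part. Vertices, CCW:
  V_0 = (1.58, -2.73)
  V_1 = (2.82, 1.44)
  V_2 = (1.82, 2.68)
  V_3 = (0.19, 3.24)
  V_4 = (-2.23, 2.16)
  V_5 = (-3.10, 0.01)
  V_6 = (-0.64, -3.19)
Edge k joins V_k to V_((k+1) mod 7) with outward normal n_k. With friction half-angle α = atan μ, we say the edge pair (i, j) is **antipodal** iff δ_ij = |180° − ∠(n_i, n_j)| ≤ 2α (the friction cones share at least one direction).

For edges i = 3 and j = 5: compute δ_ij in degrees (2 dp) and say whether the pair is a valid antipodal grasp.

α = atan 0.55 = 28.81°;  2α = 57.62°
edge 3: e_3 = (-2.42, -1.08);  n_3 = (-0.4075, +0.9132)
edge 5: e_5 = (+2.46, -3.20);  n_5 = (-0.7928, -0.6095)
∠(n_3, n_5) = 103.50°
δ = |180° − 103.50°| = 76.50°
76.50° > 2α = 57.62°  →  invalid

δ = 76.50°, invalid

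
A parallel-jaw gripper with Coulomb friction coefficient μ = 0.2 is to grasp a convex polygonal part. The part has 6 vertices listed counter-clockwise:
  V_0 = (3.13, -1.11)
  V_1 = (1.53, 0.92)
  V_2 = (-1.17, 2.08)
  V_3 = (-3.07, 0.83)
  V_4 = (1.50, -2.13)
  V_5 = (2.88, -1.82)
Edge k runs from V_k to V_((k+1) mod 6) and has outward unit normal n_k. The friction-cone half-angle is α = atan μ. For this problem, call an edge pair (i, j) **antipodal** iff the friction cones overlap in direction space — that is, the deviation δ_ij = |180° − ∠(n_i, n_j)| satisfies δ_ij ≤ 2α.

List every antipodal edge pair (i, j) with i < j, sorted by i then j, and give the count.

count = 3; pairs: (0,3), (1,3), (2,4)

α = atan 0.2 = 11.31°;  2α = 22.62°
n_0 = (+0.7854, +0.6190)
n_1 = (+0.3947, +0.9188)
n_2 = (-0.5496, +0.8354)
n_3 = (-0.5436, -0.8393)
n_4 = (+0.2192, -0.9757)
n_5 = (+0.9432, -0.3321)
  (0,1): δ = 151.49°  ·
  (0,2): δ = 94.90°  ·
  (0,3): δ = 18.82°  ✓
  (0,4): δ = 64.42°  ·
  (0,5): δ = 122.36°  ·
  (1,2): δ = 123.41°  ·
  (1,3): δ = 9.68°  ✓
  (1,4): δ = 35.91°  ·
  (1,5): δ = 93.85°  ·
  (2,3): δ = 66.27°  ·
  (2,4): δ = 20.68°  ✓
  (2,5): δ = 37.26°  ·
  (3,4): δ = 134.41°  ·
  (3,5): δ = 76.47°  ·
  (4,5): δ = 122.06°  ·
antipodal pairs: 3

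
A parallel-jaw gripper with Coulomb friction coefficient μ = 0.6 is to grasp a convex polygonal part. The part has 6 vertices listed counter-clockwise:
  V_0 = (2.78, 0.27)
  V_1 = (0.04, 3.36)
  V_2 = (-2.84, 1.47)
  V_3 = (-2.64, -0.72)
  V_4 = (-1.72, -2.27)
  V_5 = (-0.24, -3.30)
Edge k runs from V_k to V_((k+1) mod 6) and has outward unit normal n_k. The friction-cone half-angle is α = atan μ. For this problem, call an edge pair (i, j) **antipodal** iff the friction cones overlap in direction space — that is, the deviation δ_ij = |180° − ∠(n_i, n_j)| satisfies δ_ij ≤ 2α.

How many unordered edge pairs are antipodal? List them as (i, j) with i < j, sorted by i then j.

α = atan 0.6 = 30.96°;  2α = 61.93°
n_0 = (+0.7482, +0.6635)
n_1 = (-0.5487, +0.8360)
n_2 = (-0.9959, -0.0909)
n_3 = (-0.8599, -0.5104)
n_4 = (-0.5712, -0.8208)
n_5 = (+0.7635, -0.6458)
  (0,1): δ = 98.29°  ·
  (0,2): δ = 36.35°  ✓
  (0,3): δ = 10.87°  ✓
  (0,4): δ = 13.60°  ✓
  (0,5): δ = 98.21°  ·
  (1,2): δ = 118.06°  ·
  (1,3): δ = 92.58°  ·
  (1,4): δ = 68.11°  ·
  (1,5): δ = 16.50°  ✓
  (2,3): δ = 154.53°  ·
  (2,4): δ = 130.05°  ·
  (2,5): δ = 45.45°  ✓
  (3,4): δ = 155.53°  ·
  (3,5): δ = 70.92°  ·
  (4,5): δ = 95.39°  ·
antipodal pairs: 5

count = 5; pairs: (0,2), (0,3), (0,4), (1,5), (2,5)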